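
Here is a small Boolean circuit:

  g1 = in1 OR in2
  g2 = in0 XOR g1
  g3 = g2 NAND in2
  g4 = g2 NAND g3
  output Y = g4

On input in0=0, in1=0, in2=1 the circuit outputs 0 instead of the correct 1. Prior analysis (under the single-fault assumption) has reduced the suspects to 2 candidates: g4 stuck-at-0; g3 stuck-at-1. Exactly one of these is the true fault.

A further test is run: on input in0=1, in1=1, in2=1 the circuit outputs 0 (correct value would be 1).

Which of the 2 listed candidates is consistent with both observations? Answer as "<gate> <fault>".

Evaluate each candidate on input in0=1, in1=1, in2=1:
  g4 stuck-at-0: g1=1, g2=0, g3=1, g4=0 [stuck-at-0] → 0 — matches
  g3 stuck-at-1: g1=1, g2=0, g3=1 [stuck-at-1], g4=1 → 1 — eliminated
Only g4 stuck-at-0 reproduces the observed 0.

g4 stuck-at-0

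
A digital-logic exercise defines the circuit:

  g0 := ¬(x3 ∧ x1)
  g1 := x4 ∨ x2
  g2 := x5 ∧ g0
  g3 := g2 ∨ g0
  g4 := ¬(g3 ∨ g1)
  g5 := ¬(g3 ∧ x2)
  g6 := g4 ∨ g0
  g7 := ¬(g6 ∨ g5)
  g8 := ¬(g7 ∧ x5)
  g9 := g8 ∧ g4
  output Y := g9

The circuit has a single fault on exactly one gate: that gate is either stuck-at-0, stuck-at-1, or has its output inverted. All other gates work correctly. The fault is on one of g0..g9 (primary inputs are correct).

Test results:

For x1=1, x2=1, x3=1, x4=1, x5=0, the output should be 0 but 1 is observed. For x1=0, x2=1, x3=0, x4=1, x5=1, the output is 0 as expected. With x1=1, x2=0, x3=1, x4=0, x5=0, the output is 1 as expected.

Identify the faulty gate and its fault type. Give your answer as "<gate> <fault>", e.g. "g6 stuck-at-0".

Fault-free values for test 1 (x1=1, x2=1, x3=1, x4=1, x5=0): g0=0, g1=1, g2=0, g3=0, g4=0, g5=1, g6=0, g7=0, g8=1, g9=0, giving Y=0. Observed 1.
Test 1: faults giving observed 1 are {g1 stuck-at-0, g1 inverted output, g4 stuck-at-1, g4 inverted output, g9 stuck-at-1, g9 inverted output}.
Test 2 (x1=0, x2=1, x3=0, x4=1, x5=1): fault-free g0=1, g1=1, g2=1, g3=1, g4=0, g5=0, g6=1, g7=0, g8=1, g9=0 → 0; observed 0. Eliminates g4 stuck-at-1, g4 inverted output, g9 stuck-at-1, g9 inverted output.
Test 3 (x1=1, x2=0, x3=1, x4=0, x5=0): fault-free g0=0, g1=0, g2=0, g3=0, g4=1, g5=1, g6=1, g7=0, g8=1, g9=1 → 1; observed 1. Eliminates g1 inverted output.
Only g1 stuck-at-0 is consistent with every test.

g1 stuck-at-0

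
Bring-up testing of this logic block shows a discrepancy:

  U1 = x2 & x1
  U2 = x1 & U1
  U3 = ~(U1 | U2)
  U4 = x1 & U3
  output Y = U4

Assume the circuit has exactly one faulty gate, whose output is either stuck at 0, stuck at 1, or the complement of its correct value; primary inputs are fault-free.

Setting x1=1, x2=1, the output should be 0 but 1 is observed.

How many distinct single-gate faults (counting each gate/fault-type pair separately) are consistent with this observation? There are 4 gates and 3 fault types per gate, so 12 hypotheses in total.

Fault-free: U1=1, U2=1, U3=0, U4=0 → 0. Observed 1.
  U1 stuck-at-0: output 1 ✓
  U1 stuck-at-1: output 0 ✗
  U1 inverted output: output 1 ✓
  U2 stuck-at-0: output 0 ✗
  U2 stuck-at-1: output 0 ✗
  U2 inverted output: output 0 ✗
  U3 stuck-at-0: output 0 ✗
  U3 stuck-at-1: output 1 ✓
  U3 inverted output: output 1 ✓
  U4 stuck-at-0: output 0 ✗
  U4 stuck-at-1: output 1 ✓
  U4 inverted output: output 1 ✓
Consistent faults: {U1 stuck-at-0, U1 inverted output, U3 stuck-at-1, U3 inverted output, U4 stuck-at-1, U4 inverted output} — 6 in all.

6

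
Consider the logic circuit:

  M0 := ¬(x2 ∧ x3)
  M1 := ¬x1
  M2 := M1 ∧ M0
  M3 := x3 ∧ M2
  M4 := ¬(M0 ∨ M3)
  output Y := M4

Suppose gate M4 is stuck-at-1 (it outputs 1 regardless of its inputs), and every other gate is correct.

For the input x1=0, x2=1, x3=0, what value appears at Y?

Propagate with M4 forced: M0=1, M1=1, M2=1, M3=0, M4=1 [stuck-at-1].
So Y = 1. (Without the fault it would be 0.)

1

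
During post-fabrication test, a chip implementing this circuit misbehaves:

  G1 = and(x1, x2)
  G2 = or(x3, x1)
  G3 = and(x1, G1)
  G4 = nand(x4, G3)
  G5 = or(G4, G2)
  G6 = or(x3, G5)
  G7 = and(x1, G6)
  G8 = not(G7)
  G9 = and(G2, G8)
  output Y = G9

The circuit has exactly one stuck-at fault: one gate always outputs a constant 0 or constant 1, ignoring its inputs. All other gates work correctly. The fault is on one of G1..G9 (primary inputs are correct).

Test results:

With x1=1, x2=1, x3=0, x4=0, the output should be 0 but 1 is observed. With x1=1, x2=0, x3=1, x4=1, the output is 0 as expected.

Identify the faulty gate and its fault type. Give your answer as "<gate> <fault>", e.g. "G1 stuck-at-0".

G5 stuck-at-0

Fault-free values for test 1 (x1=1, x2=1, x3=0, x4=0): G1=1, G2=1, G3=1, G4=1, G5=1, G6=1, G7=1, G8=0, G9=0, giving Y=0. Observed 1.
Test 1: faults giving observed 1 are {G5 stuck-at-0, G6 stuck-at-0, G7 stuck-at-0, G8 stuck-at-1, G9 stuck-at-1}.
Test 2 (x1=1, x2=0, x3=1, x4=1): fault-free G1=0, G2=1, G3=0, G4=1, G5=1, G6=1, G7=1, G8=0, G9=0 → 0; observed 0. Eliminates G6 stuck-at-0, G7 stuck-at-0, G8 stuck-at-1, G9 stuck-at-1.
Only G5 stuck-at-0 is consistent with every test.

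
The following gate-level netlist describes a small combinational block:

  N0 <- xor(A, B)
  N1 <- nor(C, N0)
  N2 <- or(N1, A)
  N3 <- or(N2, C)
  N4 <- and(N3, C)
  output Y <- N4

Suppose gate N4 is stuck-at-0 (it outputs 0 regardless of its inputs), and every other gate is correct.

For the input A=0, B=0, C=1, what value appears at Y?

0

Propagate with N4 forced: N0=0, N1=0, N2=0, N3=1, N4=0 [stuck-at-0].
So Y = 0. (Without the fault it would be 1.)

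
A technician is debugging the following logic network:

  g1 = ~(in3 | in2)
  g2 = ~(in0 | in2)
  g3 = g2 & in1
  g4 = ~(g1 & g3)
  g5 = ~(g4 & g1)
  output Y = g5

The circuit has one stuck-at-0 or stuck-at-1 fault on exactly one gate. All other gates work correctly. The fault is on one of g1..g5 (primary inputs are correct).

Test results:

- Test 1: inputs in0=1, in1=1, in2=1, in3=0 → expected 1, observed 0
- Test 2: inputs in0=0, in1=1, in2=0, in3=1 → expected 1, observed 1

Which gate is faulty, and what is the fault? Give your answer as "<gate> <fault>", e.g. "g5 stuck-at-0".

g1 stuck-at-1

Fault-free values for test 1 (in0=1, in1=1, in2=1, in3=0): g1=0, g2=0, g3=0, g4=1, g5=1, giving Y=1. Observed 0.
Test 1: faults giving observed 0 are {g1 stuck-at-1, g5 stuck-at-0}.
Test 2 (in0=0, in1=1, in2=0, in3=1): fault-free g1=0, g2=1, g3=1, g4=1, g5=1 → 1; observed 1. Eliminates g5 stuck-at-0.
Only g1 stuck-at-1 is consistent with every test.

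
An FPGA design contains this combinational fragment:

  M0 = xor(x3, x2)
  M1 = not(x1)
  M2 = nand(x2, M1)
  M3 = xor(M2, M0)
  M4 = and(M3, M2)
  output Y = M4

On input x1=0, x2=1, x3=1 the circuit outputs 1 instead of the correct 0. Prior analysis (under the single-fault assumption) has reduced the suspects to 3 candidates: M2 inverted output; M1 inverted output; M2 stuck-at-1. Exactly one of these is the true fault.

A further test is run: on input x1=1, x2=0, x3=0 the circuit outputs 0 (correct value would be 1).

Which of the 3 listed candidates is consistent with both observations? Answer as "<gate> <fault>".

Evaluate each candidate on input x1=1, x2=0, x3=0:
  M2 inverted output: M0=0, M1=0, M2=0 [inverted output], M3=0, M4=0 → 0 — matches
  M1 inverted output: M0=0, M1=1 [inverted output], M2=1, M3=1, M4=1 → 1 — eliminated
  M2 stuck-at-1: M0=0, M1=0, M2=1 [stuck-at-1], M3=1, M4=1 → 1 — eliminated
Only M2 inverted output reproduces the observed 0.

M2 inverted output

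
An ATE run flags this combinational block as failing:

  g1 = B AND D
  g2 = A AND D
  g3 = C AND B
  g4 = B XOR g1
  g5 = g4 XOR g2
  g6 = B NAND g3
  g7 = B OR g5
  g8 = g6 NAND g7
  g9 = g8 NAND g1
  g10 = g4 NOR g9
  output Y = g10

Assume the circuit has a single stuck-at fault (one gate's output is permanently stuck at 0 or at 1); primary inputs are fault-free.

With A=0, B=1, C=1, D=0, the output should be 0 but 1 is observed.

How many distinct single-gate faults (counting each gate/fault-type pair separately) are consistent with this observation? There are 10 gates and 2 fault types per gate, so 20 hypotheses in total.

2

Fault-free: g1=0, g2=0, g3=1, g4=1, g5=1, g6=0, g7=1, g8=1, g9=1, g10=0 → 0. Observed 1.
  g1: stuck-at-1 ✓; others ✗
  g2: none of the 2 fault types match ✗
  g3: none of the 2 fault types match ✗
  g4: none of the 2 fault types match ✗
  g5: none of the 2 fault types match ✗
  g6: none of the 2 fault types match ✗
  g7: none of the 2 fault types match ✗
  g8: none of the 2 fault types match ✗
  g9: none of the 2 fault types match ✗
  g10: stuck-at-1 ✓; others ✗
Consistent faults: {g1 stuck-at-1, g10 stuck-at-1} — 2 in all.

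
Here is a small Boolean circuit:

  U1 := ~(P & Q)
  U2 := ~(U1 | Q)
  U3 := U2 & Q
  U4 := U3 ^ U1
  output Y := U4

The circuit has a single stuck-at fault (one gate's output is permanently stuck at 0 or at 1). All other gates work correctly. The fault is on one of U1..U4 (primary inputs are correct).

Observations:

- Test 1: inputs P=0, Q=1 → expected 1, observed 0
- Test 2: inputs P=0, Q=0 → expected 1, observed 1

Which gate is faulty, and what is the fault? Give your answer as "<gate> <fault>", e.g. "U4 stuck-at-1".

Fault-free values for test 1 (P=0, Q=1): U1=1, U2=0, U3=0, U4=1, giving Y=1. Observed 0.
Test 1: faults giving observed 0 are {U1 stuck-at-0, U2 stuck-at-1, U3 stuck-at-1, U4 stuck-at-0}.
Test 2 (P=0, Q=0): fault-free U1=1, U2=0, U3=0, U4=1 → 1; observed 1. Eliminates U1 stuck-at-0, U3 stuck-at-1, U4 stuck-at-0.
Only U2 stuck-at-1 is consistent with every test.

U2 stuck-at-1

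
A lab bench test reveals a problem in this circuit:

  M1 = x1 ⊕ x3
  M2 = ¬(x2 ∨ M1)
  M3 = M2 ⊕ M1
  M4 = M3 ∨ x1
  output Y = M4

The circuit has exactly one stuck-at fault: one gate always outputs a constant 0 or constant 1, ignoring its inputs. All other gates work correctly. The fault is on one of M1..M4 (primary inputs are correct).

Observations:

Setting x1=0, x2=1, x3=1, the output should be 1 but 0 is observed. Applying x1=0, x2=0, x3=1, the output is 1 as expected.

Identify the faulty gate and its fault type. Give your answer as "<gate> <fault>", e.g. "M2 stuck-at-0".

Fault-free values for test 1 (x1=0, x2=1, x3=1): M1=1, M2=0, M3=1, M4=1, giving Y=1. Observed 0.
Test 1: faults giving observed 0 are {M1 stuck-at-0, M2 stuck-at-1, M3 stuck-at-0, M4 stuck-at-0}.
Test 2 (x1=0, x2=0, x3=1): fault-free M1=1, M2=0, M3=1, M4=1 → 1; observed 1. Eliminates M2 stuck-at-1, M3 stuck-at-0, M4 stuck-at-0.
Only M1 stuck-at-0 is consistent with every test.

M1 stuck-at-0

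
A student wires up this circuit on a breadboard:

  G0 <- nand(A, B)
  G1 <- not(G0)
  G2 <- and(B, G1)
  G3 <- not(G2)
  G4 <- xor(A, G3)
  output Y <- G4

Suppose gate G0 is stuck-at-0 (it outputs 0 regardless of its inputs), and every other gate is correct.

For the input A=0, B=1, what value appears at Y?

Propagate with G0 forced: G0=0 [stuck-at-0], G1=1, G2=1, G3=0, G4=0.
So Y = 0. (Without the fault it would be 1.)

0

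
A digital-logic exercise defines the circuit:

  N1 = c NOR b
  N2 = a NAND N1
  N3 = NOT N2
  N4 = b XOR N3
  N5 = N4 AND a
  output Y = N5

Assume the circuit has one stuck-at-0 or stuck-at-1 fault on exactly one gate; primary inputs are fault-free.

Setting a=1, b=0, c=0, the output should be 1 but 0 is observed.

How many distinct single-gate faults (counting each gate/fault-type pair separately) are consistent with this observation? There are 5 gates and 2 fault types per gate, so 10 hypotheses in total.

Fault-free: N1=1, N2=0, N3=1, N4=1, N5=1 → 1. Observed 0.
  N1 stuck-at-0: output 0 ✓
  N1 stuck-at-1: output 1 ✗
  N2 stuck-at-0: output 1 ✗
  N2 stuck-at-1: output 0 ✓
  N3 stuck-at-0: output 0 ✓
  N3 stuck-at-1: output 1 ✗
  N4 stuck-at-0: output 0 ✓
  N4 stuck-at-1: output 1 ✗
  N5 stuck-at-0: output 0 ✓
  N5 stuck-at-1: output 1 ✗
Consistent faults: {N1 stuck-at-0, N2 stuck-at-1, N3 stuck-at-0, N4 stuck-at-0, N5 stuck-at-0} — 5 in all.

5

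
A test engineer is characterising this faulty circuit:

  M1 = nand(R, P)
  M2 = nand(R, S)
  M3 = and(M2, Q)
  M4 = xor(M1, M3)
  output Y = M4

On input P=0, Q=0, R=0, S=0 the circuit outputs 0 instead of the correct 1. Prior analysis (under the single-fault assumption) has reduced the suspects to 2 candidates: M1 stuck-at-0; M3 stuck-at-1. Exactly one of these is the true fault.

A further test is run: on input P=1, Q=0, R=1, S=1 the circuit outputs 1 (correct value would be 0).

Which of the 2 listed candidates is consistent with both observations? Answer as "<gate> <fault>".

Evaluate each candidate on input P=1, Q=0, R=1, S=1:
  M1 stuck-at-0: M1=0 [stuck-at-0], M2=0, M3=0, M4=0 → 0 — eliminated
  M3 stuck-at-1: M1=0, M2=0, M3=1 [stuck-at-1], M4=1 → 1 — matches
Only M3 stuck-at-1 reproduces the observed 1.

M3 stuck-at-1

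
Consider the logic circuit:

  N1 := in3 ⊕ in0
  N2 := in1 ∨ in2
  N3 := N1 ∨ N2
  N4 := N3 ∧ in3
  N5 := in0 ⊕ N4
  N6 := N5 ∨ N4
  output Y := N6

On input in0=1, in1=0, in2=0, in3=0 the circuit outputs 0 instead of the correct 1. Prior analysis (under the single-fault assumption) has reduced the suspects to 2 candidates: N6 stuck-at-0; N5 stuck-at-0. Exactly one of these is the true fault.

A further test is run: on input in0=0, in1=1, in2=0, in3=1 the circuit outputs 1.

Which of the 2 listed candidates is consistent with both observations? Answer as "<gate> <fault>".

Evaluate each candidate on input in0=0, in1=1, in2=0, in3=1:
  N6 stuck-at-0: N1=1, N2=1, N3=1, N4=1, N5=1, N6=0 [stuck-at-0] → 0 — eliminated
  N5 stuck-at-0: N1=1, N2=1, N3=1, N4=1, N5=0 [stuck-at-0], N6=1 → 1 — matches
Only N5 stuck-at-0 reproduces the observed 1.

N5 stuck-at-0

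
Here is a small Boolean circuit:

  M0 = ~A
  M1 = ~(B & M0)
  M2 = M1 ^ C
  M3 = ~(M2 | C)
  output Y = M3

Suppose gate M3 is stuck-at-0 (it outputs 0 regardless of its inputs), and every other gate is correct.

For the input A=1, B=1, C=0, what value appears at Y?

0

Propagate with M3 forced: M0=0, M1=1, M2=1, M3=0 [stuck-at-0].
So Y = 0. (Same as the fault-free value — the fault is masked on this input.)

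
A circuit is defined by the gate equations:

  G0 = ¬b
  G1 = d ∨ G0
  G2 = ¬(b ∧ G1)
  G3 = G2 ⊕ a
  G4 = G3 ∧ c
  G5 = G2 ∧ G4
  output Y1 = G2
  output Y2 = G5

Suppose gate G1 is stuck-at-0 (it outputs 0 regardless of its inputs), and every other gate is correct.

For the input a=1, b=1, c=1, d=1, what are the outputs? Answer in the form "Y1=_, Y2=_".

Propagate with G1 forced: G0=0, G1=0 [stuck-at-0], G2=1, G3=0, G4=0, G5=0.
So the outputs are Y1=1, Y2=0. (Without the fault they would be Y1=0, Y2=0.)

Y1=1, Y2=0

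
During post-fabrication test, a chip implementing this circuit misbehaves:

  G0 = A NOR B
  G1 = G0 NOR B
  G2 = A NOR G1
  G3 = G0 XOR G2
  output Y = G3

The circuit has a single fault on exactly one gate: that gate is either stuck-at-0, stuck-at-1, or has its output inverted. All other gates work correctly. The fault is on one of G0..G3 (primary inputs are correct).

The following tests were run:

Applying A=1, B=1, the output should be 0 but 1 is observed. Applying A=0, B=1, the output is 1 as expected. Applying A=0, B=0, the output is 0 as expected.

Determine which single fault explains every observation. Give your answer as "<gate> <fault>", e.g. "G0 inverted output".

Fault-free values for test 1 (A=1, B=1): G0=0, G1=0, G2=0, G3=0, giving Y=0. Observed 1.
Test 1: faults giving observed 1 are {G0 stuck-at-1, G0 inverted output, G2 stuck-at-1, G2 inverted output, G3 stuck-at-1, G3 inverted output}.
Test 2 (A=0, B=1): fault-free G0=0, G1=0, G2=1, G3=1 → 1; observed 1. Eliminates G0 stuck-at-1, G0 inverted output, G2 inverted output, G3 inverted output.
Test 3 (A=0, B=0): fault-free G0=1, G1=0, G2=1, G3=0 → 0; observed 0. Eliminates G3 stuck-at-1.
Only G2 stuck-at-1 is consistent with every test.

G2 stuck-at-1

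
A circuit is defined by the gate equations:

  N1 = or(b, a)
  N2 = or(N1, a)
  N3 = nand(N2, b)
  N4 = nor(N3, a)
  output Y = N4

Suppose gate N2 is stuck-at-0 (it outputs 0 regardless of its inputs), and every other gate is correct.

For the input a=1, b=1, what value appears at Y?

0

Propagate with N2 forced: N1=1, N2=0 [stuck-at-0], N3=1, N4=0.
So Y = 0. (Same as the fault-free value — the fault is masked on this input.)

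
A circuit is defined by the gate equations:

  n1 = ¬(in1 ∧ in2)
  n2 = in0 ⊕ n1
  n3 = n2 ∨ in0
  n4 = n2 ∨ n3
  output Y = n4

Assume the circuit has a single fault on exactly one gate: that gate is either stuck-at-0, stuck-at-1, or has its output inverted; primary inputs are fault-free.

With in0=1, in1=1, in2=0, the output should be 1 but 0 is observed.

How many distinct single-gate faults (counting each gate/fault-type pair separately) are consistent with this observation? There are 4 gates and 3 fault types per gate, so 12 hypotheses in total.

4

Fault-free: n1=1, n2=0, n3=1, n4=1 → 1. Observed 0.
  n1 stuck-at-0: output 1 ✗
  n1 stuck-at-1: output 1 ✗
  n1 inverted output: output 1 ✗
  n2 stuck-at-0: output 1 ✗
  n2 stuck-at-1: output 1 ✗
  n2 inverted output: output 1 ✗
  n3 stuck-at-0: output 0 ✓
  n3 stuck-at-1: output 1 ✗
  n3 inverted output: output 0 ✓
  n4 stuck-at-0: output 0 ✓
  n4 stuck-at-1: output 1 ✗
  n4 inverted output: output 0 ✓
Consistent faults: {n3 stuck-at-0, n3 inverted output, n4 stuck-at-0, n4 inverted output} — 4 in all.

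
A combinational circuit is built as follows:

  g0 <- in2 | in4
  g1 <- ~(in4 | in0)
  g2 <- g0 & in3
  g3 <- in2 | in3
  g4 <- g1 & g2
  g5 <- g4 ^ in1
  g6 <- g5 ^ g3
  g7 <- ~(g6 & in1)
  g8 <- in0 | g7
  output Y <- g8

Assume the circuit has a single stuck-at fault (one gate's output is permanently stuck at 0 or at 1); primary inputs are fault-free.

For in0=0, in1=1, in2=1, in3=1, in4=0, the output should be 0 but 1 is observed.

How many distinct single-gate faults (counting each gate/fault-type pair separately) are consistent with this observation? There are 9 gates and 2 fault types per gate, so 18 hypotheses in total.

Fault-free: g0=1, g1=1, g2=1, g3=1, g4=1, g5=0, g6=1, g7=0, g8=0 → 0. Observed 1.
  g0: stuck-at-0 ✓; others ✗
  g1: stuck-at-0 ✓; others ✗
  g2: stuck-at-0 ✓; others ✗
  g3: stuck-at-0 ✓; others ✗
  g4: stuck-at-0 ✓; others ✗
  g5: stuck-at-1 ✓; others ✗
  g6: stuck-at-0 ✓; others ✗
  g7: stuck-at-1 ✓; others ✗
  g8: stuck-at-1 ✓; others ✗
Consistent faults: {g0 stuck-at-0, g1 stuck-at-0, g2 stuck-at-0, g3 stuck-at-0, g4 stuck-at-0, g5 stuck-at-1, g6 stuck-at-0, g7 stuck-at-1, g8 stuck-at-1} — 9 in all.

9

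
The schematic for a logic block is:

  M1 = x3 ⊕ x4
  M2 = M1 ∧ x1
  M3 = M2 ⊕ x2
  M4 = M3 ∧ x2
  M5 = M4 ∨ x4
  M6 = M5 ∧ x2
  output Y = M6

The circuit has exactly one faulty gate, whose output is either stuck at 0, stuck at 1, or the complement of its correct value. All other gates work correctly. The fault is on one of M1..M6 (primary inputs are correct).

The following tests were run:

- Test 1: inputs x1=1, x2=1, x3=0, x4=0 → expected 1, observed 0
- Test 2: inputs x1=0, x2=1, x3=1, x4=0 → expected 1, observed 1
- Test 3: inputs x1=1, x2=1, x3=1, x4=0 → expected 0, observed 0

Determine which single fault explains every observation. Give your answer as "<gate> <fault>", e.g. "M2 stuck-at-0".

M1 stuck-at-1

Fault-free values for test 1 (x1=1, x2=1, x3=0, x4=0): M1=0, M2=0, M3=1, M4=1, M5=1, M6=1, giving Y=1. Observed 0.
Test 1: faults giving observed 0 are {M1 stuck-at-1, M1 inverted output, M2 stuck-at-1, M2 inverted output, M3 stuck-at-0, M3 inverted output, M4 stuck-at-0, M4 inverted output, M5 stuck-at-0, M5 inverted output, M6 stuck-at-0, M6 inverted output}.
Test 2 (x1=0, x2=1, x3=1, x4=0): fault-free M1=1, M2=0, M3=1, M4=1, M5=1, M6=1 → 1; observed 1. Eliminates M2 stuck-at-1, M2 inverted output, M3 stuck-at-0, M3 inverted output, M4 stuck-at-0, M4 inverted output, M5 stuck-at-0, M5 inverted output, M6 stuck-at-0, M6 inverted output.
Test 3 (x1=1, x2=1, x3=1, x4=0): fault-free M1=1, M2=1, M3=0, M4=0, M5=0, M6=0 → 0; observed 0. Eliminates M1 inverted output.
Only M1 stuck-at-1 is consistent with every test.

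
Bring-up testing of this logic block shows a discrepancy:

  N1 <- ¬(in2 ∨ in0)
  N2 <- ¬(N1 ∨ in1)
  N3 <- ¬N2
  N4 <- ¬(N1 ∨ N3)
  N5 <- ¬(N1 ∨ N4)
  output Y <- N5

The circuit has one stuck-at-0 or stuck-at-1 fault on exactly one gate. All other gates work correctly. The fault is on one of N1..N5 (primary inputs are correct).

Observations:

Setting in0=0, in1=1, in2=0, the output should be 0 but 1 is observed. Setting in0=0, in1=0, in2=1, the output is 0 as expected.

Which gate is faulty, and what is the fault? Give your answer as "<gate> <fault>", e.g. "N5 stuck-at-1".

N1 stuck-at-0

Fault-free values for test 1 (in0=0, in1=1, in2=0): N1=1, N2=0, N3=1, N4=0, N5=0, giving Y=0. Observed 1.
Test 1: faults giving observed 1 are {N1 stuck-at-0, N5 stuck-at-1}.
Test 2 (in0=0, in1=0, in2=1): fault-free N1=0, N2=1, N3=0, N4=1, N5=0 → 0; observed 0. Eliminates N5 stuck-at-1.
Only N1 stuck-at-0 is consistent with every test.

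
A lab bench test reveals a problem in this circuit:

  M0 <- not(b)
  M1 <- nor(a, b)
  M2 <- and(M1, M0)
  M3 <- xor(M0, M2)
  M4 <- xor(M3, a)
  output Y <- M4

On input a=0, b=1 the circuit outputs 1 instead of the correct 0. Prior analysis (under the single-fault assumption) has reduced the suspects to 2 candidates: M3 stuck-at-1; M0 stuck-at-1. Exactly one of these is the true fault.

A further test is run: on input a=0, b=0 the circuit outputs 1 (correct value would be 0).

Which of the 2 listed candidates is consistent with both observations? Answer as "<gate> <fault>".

Evaluate each candidate on input a=0, b=0:
  M3 stuck-at-1: M0=1, M1=1, M2=1, M3=1 [stuck-at-1], M4=1 → 1 — matches
  M0 stuck-at-1: M0=1 [stuck-at-1], M1=1, M2=1, M3=0, M4=0 → 0 — eliminated
Only M3 stuck-at-1 reproduces the observed 1.

M3 stuck-at-1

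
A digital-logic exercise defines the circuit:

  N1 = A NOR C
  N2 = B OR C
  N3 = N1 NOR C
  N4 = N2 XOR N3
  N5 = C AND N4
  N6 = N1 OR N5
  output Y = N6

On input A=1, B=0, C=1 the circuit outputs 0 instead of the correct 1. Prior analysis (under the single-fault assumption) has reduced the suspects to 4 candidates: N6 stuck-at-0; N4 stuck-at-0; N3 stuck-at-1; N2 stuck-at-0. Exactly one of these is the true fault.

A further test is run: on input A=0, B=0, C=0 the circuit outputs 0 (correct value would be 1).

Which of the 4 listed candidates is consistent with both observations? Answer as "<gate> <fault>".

Evaluate each candidate on input A=0, B=0, C=0:
  N6 stuck-at-0: N1=1, N2=0, N3=0, N4=0, N5=0, N6=0 [stuck-at-0] → 0 — matches
  N4 stuck-at-0: N1=1, N2=0, N3=0, N4=0 [stuck-at-0], N5=0, N6=1 → 1 — eliminated
  N3 stuck-at-1: N1=1, N2=0, N3=1 [stuck-at-1], N4=1, N5=0, N6=1 → 1 — eliminated
  N2 stuck-at-0: N1=1, N2=0 [stuck-at-0], N3=0, N4=0, N5=0, N6=1 → 1 — eliminated
Only N6 stuck-at-0 reproduces the observed 0.

N6 stuck-at-0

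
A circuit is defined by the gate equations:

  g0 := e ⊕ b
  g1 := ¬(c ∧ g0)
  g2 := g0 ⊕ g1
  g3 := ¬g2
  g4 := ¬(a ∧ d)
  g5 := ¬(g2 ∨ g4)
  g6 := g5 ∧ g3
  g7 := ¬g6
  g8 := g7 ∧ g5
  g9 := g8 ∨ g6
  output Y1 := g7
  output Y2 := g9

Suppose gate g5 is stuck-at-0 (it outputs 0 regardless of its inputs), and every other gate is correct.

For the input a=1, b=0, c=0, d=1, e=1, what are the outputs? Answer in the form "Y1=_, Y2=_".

Propagate with g5 forced: g0=1, g1=1, g2=0, g3=1, g4=0, g5=0 [stuck-at-0], g6=0, g7=1, g8=0, g9=0.
So the outputs are Y1=1, Y2=0. (Without the fault they would be Y1=0, Y2=1.)

Y1=1, Y2=0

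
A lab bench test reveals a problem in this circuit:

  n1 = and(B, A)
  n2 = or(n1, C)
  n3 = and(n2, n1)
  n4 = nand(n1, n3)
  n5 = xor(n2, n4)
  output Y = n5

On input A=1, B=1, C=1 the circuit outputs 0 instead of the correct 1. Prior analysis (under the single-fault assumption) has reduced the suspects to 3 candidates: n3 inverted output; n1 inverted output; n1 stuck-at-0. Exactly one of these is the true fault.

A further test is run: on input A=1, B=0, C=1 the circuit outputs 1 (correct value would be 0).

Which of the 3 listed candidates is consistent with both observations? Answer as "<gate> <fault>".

Evaluate each candidate on input A=1, B=0, C=1:
  n3 inverted output: n1=0, n2=1, n3=1 [inverted output], n4=1, n5=0 → 0 — eliminated
  n1 inverted output: n1=1 [inverted output], n2=1, n3=1, n4=0, n5=1 → 1 — matches
  n1 stuck-at-0: n1=0 [stuck-at-0], n2=1, n3=0, n4=1, n5=0 → 0 — eliminated
Only n1 inverted output reproduces the observed 1.

n1 inverted output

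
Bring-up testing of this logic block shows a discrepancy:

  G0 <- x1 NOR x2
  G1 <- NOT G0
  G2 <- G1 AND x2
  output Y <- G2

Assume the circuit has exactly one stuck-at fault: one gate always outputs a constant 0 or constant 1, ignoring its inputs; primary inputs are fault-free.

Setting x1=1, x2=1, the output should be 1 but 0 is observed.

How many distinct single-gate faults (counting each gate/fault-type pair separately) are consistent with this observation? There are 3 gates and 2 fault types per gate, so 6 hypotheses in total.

Fault-free: G0=0, G1=1, G2=1 → 1. Observed 0.
  G0 stuck-at-0: output 1 ✗
  G0 stuck-at-1: output 0 ✓
  G1 stuck-at-0: output 0 ✓
  G1 stuck-at-1: output 1 ✗
  G2 stuck-at-0: output 0 ✓
  G2 stuck-at-1: output 1 ✗
Consistent faults: {G0 stuck-at-1, G1 stuck-at-0, G2 stuck-at-0} — 3 in all.

3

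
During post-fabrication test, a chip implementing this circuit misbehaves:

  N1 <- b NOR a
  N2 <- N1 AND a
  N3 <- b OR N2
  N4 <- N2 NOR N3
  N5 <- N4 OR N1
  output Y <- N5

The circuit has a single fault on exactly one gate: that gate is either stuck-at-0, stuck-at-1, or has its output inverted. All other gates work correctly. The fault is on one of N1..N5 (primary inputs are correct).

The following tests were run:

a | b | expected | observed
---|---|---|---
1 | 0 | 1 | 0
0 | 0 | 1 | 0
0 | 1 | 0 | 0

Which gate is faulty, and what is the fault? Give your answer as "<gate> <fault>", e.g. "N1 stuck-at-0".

N5 stuck-at-0

Fault-free values for test 1 (a=1, b=0): N1=0, N2=0, N3=0, N4=1, N5=1, giving Y=1. Observed 0.
Test 1: faults giving observed 0 are {N2 stuck-at-1, N2 inverted output, N3 stuck-at-1, N3 inverted output, N4 stuck-at-0, N4 inverted output, N5 stuck-at-0, N5 inverted output}.
Test 2 (a=0, b=0): fault-free N1=1, N2=0, N3=0, N4=1, N5=1 → 1; observed 0. Eliminates N2 stuck-at-1, N2 inverted output, N3 stuck-at-1, N3 inverted output, N4 stuck-at-0, N4 inverted output.
Test 3 (a=0, b=1): fault-free N1=0, N2=0, N3=1, N4=0, N5=0 → 0; observed 0. Eliminates N5 inverted output.
Only N5 stuck-at-0 is consistent with every test.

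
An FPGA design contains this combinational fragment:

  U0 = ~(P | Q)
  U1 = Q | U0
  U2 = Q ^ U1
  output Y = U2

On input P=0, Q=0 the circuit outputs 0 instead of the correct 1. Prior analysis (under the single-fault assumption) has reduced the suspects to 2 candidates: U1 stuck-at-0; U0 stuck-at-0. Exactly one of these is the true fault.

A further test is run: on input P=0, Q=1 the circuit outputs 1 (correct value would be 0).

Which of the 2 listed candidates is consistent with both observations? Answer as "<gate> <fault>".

Evaluate each candidate on input P=0, Q=1:
  U1 stuck-at-0: U0=0, U1=0 [stuck-at-0], U2=1 → 1 — matches
  U0 stuck-at-0: U0=0 [stuck-at-0], U1=1, U2=0 → 0 — eliminated
Only U1 stuck-at-0 reproduces the observed 1.

U1 stuck-at-0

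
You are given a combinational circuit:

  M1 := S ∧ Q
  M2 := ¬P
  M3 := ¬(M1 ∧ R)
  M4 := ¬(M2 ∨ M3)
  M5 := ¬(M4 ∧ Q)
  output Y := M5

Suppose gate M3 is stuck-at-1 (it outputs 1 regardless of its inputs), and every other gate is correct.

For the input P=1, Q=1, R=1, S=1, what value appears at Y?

1

Propagate with M3 forced: M1=1, M2=0, M3=1 [stuck-at-1], M4=0, M5=1.
So Y = 1. (Without the fault it would be 0.)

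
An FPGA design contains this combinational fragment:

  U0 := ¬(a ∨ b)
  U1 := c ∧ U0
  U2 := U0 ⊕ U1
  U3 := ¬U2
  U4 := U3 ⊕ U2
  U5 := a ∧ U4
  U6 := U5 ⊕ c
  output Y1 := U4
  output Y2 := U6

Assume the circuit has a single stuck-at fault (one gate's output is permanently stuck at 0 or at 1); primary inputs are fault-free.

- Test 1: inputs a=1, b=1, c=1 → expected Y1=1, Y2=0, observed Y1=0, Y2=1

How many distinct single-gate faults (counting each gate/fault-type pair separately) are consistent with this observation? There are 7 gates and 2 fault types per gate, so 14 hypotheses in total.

Fault-free: U0=0, U1=0, U2=0, U3=1, U4=1, U5=1, U6=0 → Y1=1, Y2=0. Observed Y1=0, Y2=1.
  U0 stuck-at-0: output Y1=1, Y2=0 ✗
  U0 stuck-at-1: output Y1=1, Y2=0 ✗
  U1 stuck-at-0: output Y1=1, Y2=0 ✗
  U1 stuck-at-1: output Y1=1, Y2=0 ✗
  U2 stuck-at-0: output Y1=1, Y2=0 ✗
  U2 stuck-at-1: output Y1=1, Y2=0 ✗
  U3 stuck-at-0: output Y1=0, Y2=1 ✓
  U3 stuck-at-1: output Y1=1, Y2=0 ✗
  U4 stuck-at-0: output Y1=0, Y2=1 ✓
  U4 stuck-at-1: output Y1=1, Y2=0 ✗
  U5 stuck-at-0: output Y1=1, Y2=1 ✗
  U5 stuck-at-1: output Y1=1, Y2=0 ✗
  U6 stuck-at-0: output Y1=1, Y2=0 ✗
  U6 stuck-at-1: output Y1=1, Y2=1 ✗
Consistent faults: {U3 stuck-at-0, U4 stuck-at-0} — 2 in all.

2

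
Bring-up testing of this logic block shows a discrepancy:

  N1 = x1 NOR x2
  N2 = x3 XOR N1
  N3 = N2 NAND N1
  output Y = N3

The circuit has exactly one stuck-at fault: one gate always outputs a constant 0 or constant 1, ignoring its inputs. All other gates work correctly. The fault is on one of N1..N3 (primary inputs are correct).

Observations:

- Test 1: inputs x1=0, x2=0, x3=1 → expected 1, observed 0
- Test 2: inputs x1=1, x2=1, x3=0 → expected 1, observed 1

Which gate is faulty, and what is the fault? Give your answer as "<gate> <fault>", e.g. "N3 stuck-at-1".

Fault-free values for test 1 (x1=0, x2=0, x3=1): N1=1, N2=0, N3=1, giving Y=1. Observed 0.
Test 1: faults giving observed 0 are {N2 stuck-at-1, N3 stuck-at-0}.
Test 2 (x1=1, x2=1, x3=0): fault-free N1=0, N2=0, N3=1 → 1; observed 1. Eliminates N3 stuck-at-0.
Only N2 stuck-at-1 is consistent with every test.

N2 stuck-at-1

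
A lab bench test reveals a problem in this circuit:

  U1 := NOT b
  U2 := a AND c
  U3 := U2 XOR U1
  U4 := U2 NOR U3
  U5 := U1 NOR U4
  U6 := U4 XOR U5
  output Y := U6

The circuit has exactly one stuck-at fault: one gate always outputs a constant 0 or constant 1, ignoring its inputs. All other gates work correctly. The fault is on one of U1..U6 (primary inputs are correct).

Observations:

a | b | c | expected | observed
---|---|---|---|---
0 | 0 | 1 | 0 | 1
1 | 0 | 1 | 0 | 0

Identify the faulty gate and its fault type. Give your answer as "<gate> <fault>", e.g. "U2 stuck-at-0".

Fault-free values for test 1 (a=0, b=0, c=1): U1=1, U2=0, U3=1, U4=0, U5=0, U6=0, giving Y=0. Observed 1.
Test 1: faults giving observed 1 are {U1 stuck-at-0, U3 stuck-at-0, U4 stuck-at-1, U5 stuck-at-1, U6 stuck-at-1}.
Test 2 (a=1, b=0, c=1): fault-free U1=1, U2=1, U3=0, U4=0, U5=0, U6=0 → 0; observed 0. Eliminates U1 stuck-at-0, U4 stuck-at-1, U5 stuck-at-1, U6 stuck-at-1.
Only U3 stuck-at-0 is consistent with every test.

U3 stuck-at-0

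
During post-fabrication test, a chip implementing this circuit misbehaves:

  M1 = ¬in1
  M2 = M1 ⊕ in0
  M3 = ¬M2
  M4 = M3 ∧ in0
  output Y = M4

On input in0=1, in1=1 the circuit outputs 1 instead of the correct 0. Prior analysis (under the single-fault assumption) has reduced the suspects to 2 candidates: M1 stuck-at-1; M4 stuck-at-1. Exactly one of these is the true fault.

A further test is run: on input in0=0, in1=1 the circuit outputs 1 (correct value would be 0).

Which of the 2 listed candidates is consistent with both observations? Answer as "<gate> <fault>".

Evaluate each candidate on input in0=0, in1=1:
  M1 stuck-at-1: M1=1 [stuck-at-1], M2=1, M3=0, M4=0 → 0 — eliminated
  M4 stuck-at-1: M1=0, M2=0, M3=1, M4=1 [stuck-at-1] → 1 — matches
Only M4 stuck-at-1 reproduces the observed 1.

M4 stuck-at-1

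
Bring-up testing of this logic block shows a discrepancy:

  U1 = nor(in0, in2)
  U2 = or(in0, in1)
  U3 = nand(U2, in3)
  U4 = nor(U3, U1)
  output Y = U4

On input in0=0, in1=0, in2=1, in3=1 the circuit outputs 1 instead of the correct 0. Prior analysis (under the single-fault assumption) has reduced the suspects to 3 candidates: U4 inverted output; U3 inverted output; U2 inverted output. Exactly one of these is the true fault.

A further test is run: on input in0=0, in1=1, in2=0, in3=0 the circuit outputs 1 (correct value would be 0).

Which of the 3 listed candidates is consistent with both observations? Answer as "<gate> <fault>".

Evaluate each candidate on input in0=0, in1=1, in2=0, in3=0:
  U4 inverted output: U1=1, U2=1, U3=1, U4=1 [inverted output] → 1 — matches
  U3 inverted output: U1=1, U2=1, U3=0 [inverted output], U4=0 → 0 — eliminated
  U2 inverted output: U1=1, U2=0 [inverted output], U3=1, U4=0 → 0 — eliminated
Only U4 inverted output reproduces the observed 1.

U4 inverted output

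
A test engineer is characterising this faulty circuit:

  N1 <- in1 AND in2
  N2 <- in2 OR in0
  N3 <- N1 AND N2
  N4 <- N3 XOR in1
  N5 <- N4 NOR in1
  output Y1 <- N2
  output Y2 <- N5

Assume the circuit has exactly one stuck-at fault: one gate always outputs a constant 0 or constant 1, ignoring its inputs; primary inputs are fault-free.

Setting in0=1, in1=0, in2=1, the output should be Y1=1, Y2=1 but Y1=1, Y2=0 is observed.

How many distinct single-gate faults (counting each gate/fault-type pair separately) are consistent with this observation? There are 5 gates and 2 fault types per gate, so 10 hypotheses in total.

4

Fault-free: N1=0, N2=1, N3=0, N4=0, N5=1 → Y1=1, Y2=1. Observed Y1=1, Y2=0.
  N1 stuck-at-0: output Y1=1, Y2=1 ✗
  N1 stuck-at-1: output Y1=1, Y2=0 ✓
  N2 stuck-at-0: output Y1=0, Y2=1 ✗
  N2 stuck-at-1: output Y1=1, Y2=1 ✗
  N3 stuck-at-0: output Y1=1, Y2=1 ✗
  N3 stuck-at-1: output Y1=1, Y2=0 ✓
  N4 stuck-at-0: output Y1=1, Y2=1 ✗
  N4 stuck-at-1: output Y1=1, Y2=0 ✓
  N5 stuck-at-0: output Y1=1, Y2=0 ✓
  N5 stuck-at-1: output Y1=1, Y2=1 ✗
Consistent faults: {N1 stuck-at-1, N3 stuck-at-1, N4 stuck-at-1, N5 stuck-at-0} — 4 in all.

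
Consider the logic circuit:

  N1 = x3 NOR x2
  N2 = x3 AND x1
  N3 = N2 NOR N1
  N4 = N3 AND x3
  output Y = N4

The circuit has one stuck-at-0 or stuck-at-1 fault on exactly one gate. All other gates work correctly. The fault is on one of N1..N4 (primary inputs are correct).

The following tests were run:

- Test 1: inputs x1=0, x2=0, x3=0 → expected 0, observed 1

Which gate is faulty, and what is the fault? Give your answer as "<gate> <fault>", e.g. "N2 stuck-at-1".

Fault-free values for test 1 (x1=0, x2=0, x3=0): N1=1, N2=0, N3=0, N4=0, giving Y=0. Observed 1.
Test 1: faults giving observed 1 are {N4 stuck-at-1}.
Only N4 stuck-at-1 is consistent with every test.

N4 stuck-at-1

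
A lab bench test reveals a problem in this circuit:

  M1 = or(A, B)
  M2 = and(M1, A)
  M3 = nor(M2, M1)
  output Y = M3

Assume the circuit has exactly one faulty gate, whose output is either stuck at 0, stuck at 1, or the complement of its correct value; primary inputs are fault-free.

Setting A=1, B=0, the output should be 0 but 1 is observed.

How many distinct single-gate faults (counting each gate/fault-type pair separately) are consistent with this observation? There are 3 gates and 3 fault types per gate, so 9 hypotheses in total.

Fault-free: M1=1, M2=1, M3=0 → 0. Observed 1.
  M1 stuck-at-0: output 1 ✓
  M1 stuck-at-1: output 0 ✗
  M1 inverted output: output 1 ✓
  M2 stuck-at-0: output 0 ✗
  M2 stuck-at-1: output 0 ✗
  M2 inverted output: output 0 ✗
  M3 stuck-at-0: output 0 ✗
  M3 stuck-at-1: output 1 ✓
  M3 inverted output: output 1 ✓
Consistent faults: {M1 stuck-at-0, M1 inverted output, M3 stuck-at-1, M3 inverted output} — 4 in all.

4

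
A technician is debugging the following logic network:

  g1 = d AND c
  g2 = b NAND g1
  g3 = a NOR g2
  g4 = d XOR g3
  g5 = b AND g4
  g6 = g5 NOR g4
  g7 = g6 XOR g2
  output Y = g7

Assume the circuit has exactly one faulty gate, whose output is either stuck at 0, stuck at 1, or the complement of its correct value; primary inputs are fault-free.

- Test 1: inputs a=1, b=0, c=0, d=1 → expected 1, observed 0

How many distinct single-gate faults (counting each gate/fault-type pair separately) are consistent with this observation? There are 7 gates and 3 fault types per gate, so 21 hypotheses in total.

10

Fault-free: g1=0, g2=1, g3=0, g4=1, g5=0, g6=0, g7=1 → 1. Observed 0.
  g1: none of the 3 fault types match ✗
  g2: stuck-at-0, inverted output ✓; others ✗
  g3: stuck-at-1, inverted output ✓; others ✗
  g4: stuck-at-0, inverted output ✓; others ✗
  g5: none of the 3 fault types match ✗
  g6: stuck-at-1, inverted output ✓; others ✗
  g7: stuck-at-0, inverted output ✓; others ✗
Consistent faults: {g2 stuck-at-0, g2 inverted output, g3 stuck-at-1, g3 inverted output, g4 stuck-at-0, g4 inverted output, g6 stuck-at-1, g6 inverted output, g7 stuck-at-0, g7 inverted output} — 10 in all.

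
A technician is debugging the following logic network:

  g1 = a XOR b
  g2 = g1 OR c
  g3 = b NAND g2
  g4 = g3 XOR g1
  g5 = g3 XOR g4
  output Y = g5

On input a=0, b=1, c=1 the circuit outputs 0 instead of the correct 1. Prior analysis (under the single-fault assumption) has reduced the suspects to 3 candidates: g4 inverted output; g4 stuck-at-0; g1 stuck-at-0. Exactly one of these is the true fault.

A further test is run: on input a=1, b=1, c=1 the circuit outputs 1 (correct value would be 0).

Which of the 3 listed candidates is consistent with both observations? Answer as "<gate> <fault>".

Evaluate each candidate on input a=1, b=1, c=1:
  g4 inverted output: g1=0, g2=1, g3=0, g4=1 [inverted output], g5=1 → 1 — matches
  g4 stuck-at-0: g1=0, g2=1, g3=0, g4=0 [stuck-at-0], g5=0 → 0 — eliminated
  g1 stuck-at-0: g1=0 [stuck-at-0], g2=1, g3=0, g4=0, g5=0 → 0 — eliminated
Only g4 inverted output reproduces the observed 1.

g4 inverted output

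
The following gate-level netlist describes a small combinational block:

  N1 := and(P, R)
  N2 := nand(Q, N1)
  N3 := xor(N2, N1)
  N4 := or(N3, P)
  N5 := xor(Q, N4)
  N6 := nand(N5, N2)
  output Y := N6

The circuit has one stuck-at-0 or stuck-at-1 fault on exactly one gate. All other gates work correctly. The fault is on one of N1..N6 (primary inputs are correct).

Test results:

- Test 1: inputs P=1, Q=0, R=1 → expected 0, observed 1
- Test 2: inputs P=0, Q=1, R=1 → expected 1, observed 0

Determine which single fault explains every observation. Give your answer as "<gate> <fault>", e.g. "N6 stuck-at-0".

Fault-free values for test 1 (P=1, Q=0, R=1): N1=1, N2=1, N3=0, N4=1, N5=1, N6=0, giving Y=0. Observed 1.
Test 1: faults giving observed 1 are {N2 stuck-at-0, N4 stuck-at-0, N5 stuck-at-0, N6 stuck-at-1}.
Test 2 (P=0, Q=1, R=1): fault-free N1=0, N2=1, N3=1, N4=1, N5=0, N6=1 → 1; observed 0. Eliminates N2 stuck-at-0, N5 stuck-at-0, N6 stuck-at-1.
Only N4 stuck-at-0 is consistent with every test.

N4 stuck-at-0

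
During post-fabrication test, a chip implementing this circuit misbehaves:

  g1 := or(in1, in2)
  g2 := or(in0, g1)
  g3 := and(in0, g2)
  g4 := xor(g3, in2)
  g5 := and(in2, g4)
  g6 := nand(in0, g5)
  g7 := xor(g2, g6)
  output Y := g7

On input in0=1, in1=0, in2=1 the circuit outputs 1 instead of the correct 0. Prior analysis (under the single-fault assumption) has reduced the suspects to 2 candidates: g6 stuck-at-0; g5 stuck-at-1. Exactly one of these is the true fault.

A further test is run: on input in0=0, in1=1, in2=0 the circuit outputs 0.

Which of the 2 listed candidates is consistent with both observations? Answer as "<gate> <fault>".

Evaluate each candidate on input in0=0, in1=1, in2=0:
  g6 stuck-at-0: g1=1, g2=1, g3=0, g4=0, g5=0, g6=0 [stuck-at-0], g7=1 → 1 — eliminated
  g5 stuck-at-1: g1=1, g2=1, g3=0, g4=0, g5=1 [stuck-at-1], g6=1, g7=0 → 0 — matches
Only g5 stuck-at-1 reproduces the observed 0.

g5 stuck-at-1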